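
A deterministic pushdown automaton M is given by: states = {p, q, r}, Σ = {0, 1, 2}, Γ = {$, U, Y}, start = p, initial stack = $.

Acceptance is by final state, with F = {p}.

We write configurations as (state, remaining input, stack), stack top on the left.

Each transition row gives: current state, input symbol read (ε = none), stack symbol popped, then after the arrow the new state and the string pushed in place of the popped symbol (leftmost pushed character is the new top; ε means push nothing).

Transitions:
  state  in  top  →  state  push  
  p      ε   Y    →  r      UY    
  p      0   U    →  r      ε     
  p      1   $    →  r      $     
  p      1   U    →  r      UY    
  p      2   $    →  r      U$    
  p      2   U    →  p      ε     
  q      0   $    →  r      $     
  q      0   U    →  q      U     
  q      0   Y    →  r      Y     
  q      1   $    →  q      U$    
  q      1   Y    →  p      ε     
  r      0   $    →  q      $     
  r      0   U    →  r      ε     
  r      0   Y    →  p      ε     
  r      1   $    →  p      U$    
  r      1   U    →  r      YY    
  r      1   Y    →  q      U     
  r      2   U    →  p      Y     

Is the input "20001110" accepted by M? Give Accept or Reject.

(p, 20001110, $) ⊢ (r, 0001110, U$) ⊢ (r, 001110, $) ⊢ (q, 01110, $) ⊢ (r, 1110, $) ⊢ (p, 110, U$) ⊢ (r, 10, UY$) ⊢ (r, 0, YYY$) ⊢ (p, ε, YY$)
All input consumed; state p ∈ F.

Accept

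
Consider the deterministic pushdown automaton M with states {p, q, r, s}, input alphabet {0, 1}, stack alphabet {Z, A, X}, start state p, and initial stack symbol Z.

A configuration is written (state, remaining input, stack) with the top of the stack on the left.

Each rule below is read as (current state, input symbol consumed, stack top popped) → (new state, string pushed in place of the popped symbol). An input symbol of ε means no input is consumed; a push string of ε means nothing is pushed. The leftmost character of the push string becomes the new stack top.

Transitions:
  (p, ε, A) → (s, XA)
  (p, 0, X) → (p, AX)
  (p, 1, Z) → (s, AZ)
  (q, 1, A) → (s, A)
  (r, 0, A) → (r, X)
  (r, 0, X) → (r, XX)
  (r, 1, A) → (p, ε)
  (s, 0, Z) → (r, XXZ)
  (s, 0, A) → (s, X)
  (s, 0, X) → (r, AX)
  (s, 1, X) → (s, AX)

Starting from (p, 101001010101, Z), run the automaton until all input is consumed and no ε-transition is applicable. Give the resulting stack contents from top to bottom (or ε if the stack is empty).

(p, 101001010101, Z) ⊢ (s, 01001010101, AZ) ⊢ (s, 1001010101, XZ) ⊢ (s, 001010101, AXZ) ⊢ (s, 01010101, XXZ) ⊢ (r, 1010101, AXXZ) ⊢ (p, 010101, XXZ) ⊢ (p, 10101, AXXZ) ⊢ (s, 10101, XAXXZ) ⊢ (s, 0101, AXAXXZ) ⊢ (s, 101, XXAXXZ) ⊢ (s, 01, AXXAXXZ) ⊢ (s, 1, XXXAXXZ) ⊢ (s, ε, AXXXAXXZ)
All input consumed in state s with stack AXXXAXXZ.

AXXXAXXZ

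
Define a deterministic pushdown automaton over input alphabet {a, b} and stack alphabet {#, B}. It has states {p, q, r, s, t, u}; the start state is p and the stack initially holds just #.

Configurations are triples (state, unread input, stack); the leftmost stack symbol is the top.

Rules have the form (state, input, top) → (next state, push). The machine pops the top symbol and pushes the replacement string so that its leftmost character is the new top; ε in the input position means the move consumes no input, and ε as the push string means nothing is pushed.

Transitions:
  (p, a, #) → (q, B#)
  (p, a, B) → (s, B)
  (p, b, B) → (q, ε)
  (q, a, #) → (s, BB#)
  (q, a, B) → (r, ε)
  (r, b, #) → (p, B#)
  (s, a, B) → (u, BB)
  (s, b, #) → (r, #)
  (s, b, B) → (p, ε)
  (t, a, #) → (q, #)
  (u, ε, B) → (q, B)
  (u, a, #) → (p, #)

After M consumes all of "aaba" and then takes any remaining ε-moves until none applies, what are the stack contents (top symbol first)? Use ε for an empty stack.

B#

(p, aaba, #)
  read a, top #: go to q, push B# → (q, aba, B#)
  read a, top B: go to r, push ε → (r, ba, #)
  read b, top #: go to p, push B# → (p, a, B#)
  read a, top B: go to s, push B → (s, ε, B#)
All input consumed in state s with stack B#.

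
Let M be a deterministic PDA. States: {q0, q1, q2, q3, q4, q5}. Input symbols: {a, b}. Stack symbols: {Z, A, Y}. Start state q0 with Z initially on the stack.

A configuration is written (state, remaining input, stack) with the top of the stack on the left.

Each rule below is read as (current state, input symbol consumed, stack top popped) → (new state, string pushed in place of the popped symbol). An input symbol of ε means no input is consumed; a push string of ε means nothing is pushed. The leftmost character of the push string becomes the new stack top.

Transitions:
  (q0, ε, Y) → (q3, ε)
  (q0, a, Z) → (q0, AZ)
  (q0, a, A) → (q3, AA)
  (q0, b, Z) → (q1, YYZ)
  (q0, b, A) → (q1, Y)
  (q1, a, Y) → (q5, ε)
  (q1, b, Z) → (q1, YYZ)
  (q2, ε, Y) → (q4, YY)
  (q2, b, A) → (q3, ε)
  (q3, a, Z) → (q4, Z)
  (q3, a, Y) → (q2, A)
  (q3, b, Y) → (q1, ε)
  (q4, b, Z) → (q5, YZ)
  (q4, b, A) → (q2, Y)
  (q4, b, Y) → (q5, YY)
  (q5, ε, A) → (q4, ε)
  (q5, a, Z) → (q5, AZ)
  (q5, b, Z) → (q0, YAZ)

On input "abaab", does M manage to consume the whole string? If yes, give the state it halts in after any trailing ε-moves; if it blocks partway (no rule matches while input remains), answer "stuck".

q5

(q0, abaab, Z)
  read a, top Z: go to q0, push AZ → (q0, baab, AZ)
  read b, top A: go to q1, push Y → (q1, aab, YZ)
  read a, top Y: go to q5, push ε → (q5, ab, Z)
  read a, top Z: go to q5, push AZ → (q5, b, AZ)
  ε-move, top A: go to q4, push ε → (q4, b, Z)
  read b, top Z: go to q5, push YZ → (q5, ε, YZ)
All input consumed; M is in state q5.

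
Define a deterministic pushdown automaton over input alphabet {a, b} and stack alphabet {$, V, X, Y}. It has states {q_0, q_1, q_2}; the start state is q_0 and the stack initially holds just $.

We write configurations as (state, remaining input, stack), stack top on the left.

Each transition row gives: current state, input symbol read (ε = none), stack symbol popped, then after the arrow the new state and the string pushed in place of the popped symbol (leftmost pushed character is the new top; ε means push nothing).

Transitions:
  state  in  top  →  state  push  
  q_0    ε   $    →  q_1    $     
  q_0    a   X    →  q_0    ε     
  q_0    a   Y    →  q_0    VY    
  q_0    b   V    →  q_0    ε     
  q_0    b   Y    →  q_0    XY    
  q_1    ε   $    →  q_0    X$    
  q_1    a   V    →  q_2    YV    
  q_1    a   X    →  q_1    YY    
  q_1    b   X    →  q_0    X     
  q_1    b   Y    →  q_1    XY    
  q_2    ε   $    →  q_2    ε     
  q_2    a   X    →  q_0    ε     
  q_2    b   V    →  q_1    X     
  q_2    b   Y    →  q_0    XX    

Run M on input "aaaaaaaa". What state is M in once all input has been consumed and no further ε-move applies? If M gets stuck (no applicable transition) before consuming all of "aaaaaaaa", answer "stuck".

(q_0, aaaaaaaa, $)
  ε-move, top $: go to q_1, push $ → (q_1, aaaaaaaa, $)
  ε-move, top $: go to q_0, push X$ → (q_0, aaaaaaaa, X$)
  read a, top X: go to q_0, push ε → (q_0, aaaaaaa, $)
  ε-move, top $: go to q_1, push $ → (q_1, aaaaaaa, $)
  ε-move, top $: go to q_0, push X$ → (q_0, aaaaaaa, X$)
  read a, top X: go to q_0, push ε → (q_0, aaaaaa, $)
  ε-move, top $: go to q_1, push $ → (q_1, aaaaaa, $)
  ε-move, top $: go to q_0, push X$ → (q_0, aaaaaa, X$)
  read a, top X: go to q_0, push ε → (q_0, aaaaa, $)
  ε-move, top $: go to q_1, push $ → (q_1, aaaaa, $)
  ε-move, top $: go to q_0, push X$ → (q_0, aaaaa, X$)
  read a, top X: go to q_0, push ε → (q_0, aaaa, $)
  ε-move, top $: go to q_1, push $ → (q_1, aaaa, $)
  ε-move, top $: go to q_0, push X$ → (q_0, aaaa, X$)
  read a, top X: go to q_0, push ε → (q_0, aaa, $)
  ε-move, top $: go to q_1, push $ → (q_1, aaa, $)
  ε-move, top $: go to q_0, push X$ → (q_0, aaa, X$)
  read a, top X: go to q_0, push ε → (q_0, aa, $)
  ε-move, top $: go to q_1, push $ → (q_1, aa, $)
  ε-move, top $: go to q_0, push X$ → (q_0, aa, X$)
  read a, top X: go to q_0, push ε → (q_0, a, $)
  ε-move, top $: go to q_1, push $ → (q_1, a, $)
  ε-move, top $: go to q_0, push X$ → (q_0, a, X$)
  read a, top X: go to q_0, push ε → (q_0, ε, $)
  ε-move, top $: go to q_1, push $ → (q_1, ε, $)
  ε-move, top $: go to q_0, push X$ → (q_0, ε, X$)
All input consumed; M is in state q_0.

q_0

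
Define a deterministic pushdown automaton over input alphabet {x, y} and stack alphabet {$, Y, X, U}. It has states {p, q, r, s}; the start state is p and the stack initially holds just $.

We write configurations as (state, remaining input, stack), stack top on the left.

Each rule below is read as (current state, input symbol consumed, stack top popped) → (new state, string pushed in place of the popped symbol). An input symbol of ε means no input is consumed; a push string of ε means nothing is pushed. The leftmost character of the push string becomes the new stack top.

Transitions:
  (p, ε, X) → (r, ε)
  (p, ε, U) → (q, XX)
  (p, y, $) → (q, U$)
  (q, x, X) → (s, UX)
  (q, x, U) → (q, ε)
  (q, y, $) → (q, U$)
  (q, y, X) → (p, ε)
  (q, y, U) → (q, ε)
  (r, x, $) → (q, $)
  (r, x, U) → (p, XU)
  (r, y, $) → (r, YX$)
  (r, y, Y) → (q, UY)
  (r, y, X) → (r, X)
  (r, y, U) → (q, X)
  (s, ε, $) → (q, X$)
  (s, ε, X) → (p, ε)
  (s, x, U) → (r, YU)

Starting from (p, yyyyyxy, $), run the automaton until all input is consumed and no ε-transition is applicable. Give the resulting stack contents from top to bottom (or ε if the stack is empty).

(p, yyyyyxy, $)
  read y, top $: go to q, push U$ → (q, yyyyxy, U$)
  read y, top U: go to q, push ε → (q, yyyxy, $)
  read y, top $: go to q, push U$ → (q, yyxy, U$)
  read y, top U: go to q, push ε → (q, yxy, $)
  read y, top $: go to q, push U$ → (q, xy, U$)
  read x, top U: go to q, push ε → (q, y, $)
  read y, top $: go to q, push U$ → (q, ε, U$)
All input consumed in state q with stack U$.

U$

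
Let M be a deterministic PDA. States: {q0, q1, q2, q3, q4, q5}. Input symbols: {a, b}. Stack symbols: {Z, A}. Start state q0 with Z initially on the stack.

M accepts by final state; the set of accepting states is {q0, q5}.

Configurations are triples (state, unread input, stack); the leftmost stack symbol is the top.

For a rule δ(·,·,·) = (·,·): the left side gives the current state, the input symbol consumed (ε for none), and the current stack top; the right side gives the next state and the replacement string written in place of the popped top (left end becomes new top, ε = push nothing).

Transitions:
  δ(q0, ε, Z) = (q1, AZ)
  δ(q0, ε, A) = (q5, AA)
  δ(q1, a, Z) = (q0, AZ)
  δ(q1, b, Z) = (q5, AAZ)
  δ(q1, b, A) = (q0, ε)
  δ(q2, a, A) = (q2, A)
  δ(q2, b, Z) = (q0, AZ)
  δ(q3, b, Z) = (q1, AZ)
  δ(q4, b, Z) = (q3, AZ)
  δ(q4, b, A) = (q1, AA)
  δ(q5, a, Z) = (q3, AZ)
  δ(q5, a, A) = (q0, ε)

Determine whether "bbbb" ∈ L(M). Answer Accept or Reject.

Accept

(q0, bbbb, Z) ⊢ (q1, bbbb, AZ) ⊢ (q0, bbb, Z) ⊢ (q1, bbb, AZ) ⊢ (q0, bb, Z) ⊢ (q1, bb, AZ) ⊢ (q0, b, Z) ⊢ (q1, b, AZ) ⊢ (q0, ε, Z)
All input consumed; state q0 ∈ F.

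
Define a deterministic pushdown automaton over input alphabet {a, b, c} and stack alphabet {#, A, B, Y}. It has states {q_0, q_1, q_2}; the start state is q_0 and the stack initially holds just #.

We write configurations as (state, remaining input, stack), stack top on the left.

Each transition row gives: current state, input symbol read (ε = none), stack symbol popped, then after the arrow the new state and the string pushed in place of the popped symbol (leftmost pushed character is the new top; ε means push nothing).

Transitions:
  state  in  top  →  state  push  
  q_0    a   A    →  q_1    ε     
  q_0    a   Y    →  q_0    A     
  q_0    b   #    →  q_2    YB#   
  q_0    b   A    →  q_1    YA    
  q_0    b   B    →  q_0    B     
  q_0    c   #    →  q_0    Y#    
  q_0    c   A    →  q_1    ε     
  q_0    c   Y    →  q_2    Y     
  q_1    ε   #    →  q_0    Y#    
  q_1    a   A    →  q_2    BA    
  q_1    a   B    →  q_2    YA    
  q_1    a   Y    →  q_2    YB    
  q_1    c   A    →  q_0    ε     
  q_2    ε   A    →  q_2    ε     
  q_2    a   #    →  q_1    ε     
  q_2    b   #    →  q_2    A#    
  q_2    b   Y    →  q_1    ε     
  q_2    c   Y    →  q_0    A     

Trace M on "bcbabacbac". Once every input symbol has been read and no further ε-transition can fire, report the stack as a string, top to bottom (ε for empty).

(q_0, bcbabacbac, #)
  read b, top #: go to q_2, push YB# → (q_2, cbabacbac, YB#)
  read c, top Y: go to q_0, push A → (q_0, babacbac, AB#)
  read b, top A: go to q_1, push YA → (q_1, abacbac, YAB#)
  read a, top Y: go to q_2, push YB → (q_2, bacbac, YBAB#)
  read b, top Y: go to q_1, push ε → (q_1, acbac, BAB#)
  read a, top B: go to q_2, push YA → (q_2, cbac, YAAB#)
  read c, top Y: go to q_0, push A → (q_0, bac, AAAB#)
  read b, top A: go to q_1, push YA → (q_1, ac, YAAAB#)
  read a, top Y: go to q_2, push YB → (q_2, c, YBAAAB#)
  read c, top Y: go to q_0, push A → (q_0, ε, ABAAAB#)
All input consumed in state q_0 with stack ABAAAB#.

ABAAAB#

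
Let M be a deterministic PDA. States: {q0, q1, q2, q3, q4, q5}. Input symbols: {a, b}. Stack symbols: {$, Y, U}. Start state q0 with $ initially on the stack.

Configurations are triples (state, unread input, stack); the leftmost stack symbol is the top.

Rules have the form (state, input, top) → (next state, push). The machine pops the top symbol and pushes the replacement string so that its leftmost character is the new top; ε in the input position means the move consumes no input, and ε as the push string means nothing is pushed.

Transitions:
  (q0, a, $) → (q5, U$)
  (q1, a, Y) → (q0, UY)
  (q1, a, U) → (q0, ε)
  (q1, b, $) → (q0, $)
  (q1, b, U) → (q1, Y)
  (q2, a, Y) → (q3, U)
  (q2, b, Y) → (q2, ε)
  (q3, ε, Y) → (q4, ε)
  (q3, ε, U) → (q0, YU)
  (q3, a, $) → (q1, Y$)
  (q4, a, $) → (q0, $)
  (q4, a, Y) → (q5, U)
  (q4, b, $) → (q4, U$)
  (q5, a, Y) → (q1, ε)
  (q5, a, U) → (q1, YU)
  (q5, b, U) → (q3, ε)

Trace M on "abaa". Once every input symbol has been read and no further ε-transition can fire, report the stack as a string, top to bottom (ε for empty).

(q0, abaa, $) ⊢ (q5, baa, U$) ⊢ (q3, aa, $) ⊢ (q1, a, Y$) ⊢ (q0, ε, UY$)
All input consumed in state q0 with stack UY$.

UY$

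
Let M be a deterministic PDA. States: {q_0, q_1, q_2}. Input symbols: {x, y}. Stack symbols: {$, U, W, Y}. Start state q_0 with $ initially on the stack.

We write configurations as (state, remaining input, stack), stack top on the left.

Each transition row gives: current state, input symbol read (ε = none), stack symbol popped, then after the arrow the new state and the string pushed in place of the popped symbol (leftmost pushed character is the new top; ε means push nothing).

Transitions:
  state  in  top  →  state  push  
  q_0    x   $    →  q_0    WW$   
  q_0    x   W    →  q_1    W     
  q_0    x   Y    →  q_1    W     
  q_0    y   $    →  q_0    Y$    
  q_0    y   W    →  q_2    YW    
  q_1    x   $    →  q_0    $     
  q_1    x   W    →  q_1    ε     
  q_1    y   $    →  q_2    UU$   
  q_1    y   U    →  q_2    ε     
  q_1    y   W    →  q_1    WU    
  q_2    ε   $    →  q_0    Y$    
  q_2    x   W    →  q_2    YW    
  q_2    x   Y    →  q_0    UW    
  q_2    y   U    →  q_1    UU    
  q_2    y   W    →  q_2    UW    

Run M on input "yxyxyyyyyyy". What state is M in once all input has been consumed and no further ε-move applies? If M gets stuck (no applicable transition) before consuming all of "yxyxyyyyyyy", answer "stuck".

stuck

(q_0, yxyxyyyyyyy, $)
  read y, top $: go to q_0, push Y$ → (q_0, xyxyyyyyyy, Y$)
  read x, top Y: go to q_1, push W → (q_1, yxyyyyyyy, W$)
  read y, top W: go to q_1, push WU → (q_1, xyyyyyyy, WU$)
  read x, top W: go to q_1, push ε → (q_1, yyyyyyy, U$)
  read y, top U: go to q_2, push ε → (q_2, yyyyyy, $)
  ε-move, top $: go to q_0, push Y$ → (q_0, yyyyyy, Y$)
No transition for (q_0, y, top Y); M blocks with input yyyyyy remaining.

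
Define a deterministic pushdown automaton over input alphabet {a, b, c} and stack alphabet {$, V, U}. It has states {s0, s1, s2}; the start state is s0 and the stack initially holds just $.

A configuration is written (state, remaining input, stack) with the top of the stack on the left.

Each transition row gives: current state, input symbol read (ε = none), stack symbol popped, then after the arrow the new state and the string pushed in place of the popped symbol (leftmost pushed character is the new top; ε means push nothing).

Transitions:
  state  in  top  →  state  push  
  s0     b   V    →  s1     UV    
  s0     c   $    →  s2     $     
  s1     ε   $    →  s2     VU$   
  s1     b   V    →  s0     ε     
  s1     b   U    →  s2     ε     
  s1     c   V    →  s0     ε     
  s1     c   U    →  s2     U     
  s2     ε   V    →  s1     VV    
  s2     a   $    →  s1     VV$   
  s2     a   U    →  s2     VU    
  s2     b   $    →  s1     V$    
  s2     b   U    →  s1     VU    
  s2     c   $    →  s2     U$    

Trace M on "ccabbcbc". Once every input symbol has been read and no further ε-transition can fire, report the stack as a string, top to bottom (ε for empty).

UVU$

(s0, ccabbcbc, $)
  read c, top $: go to s2, push $ → (s2, cabbcbc, $)
  read c, top $: go to s2, push U$ → (s2, abbcbc, U$)
  read a, top U: go to s2, push VU → (s2, bbcbc, VU$)
  ε-move, top V: go to s1, push VV → (s1, bbcbc, VVU$)
  read b, top V: go to s0, push ε → (s0, bcbc, VU$)
  read b, top V: go to s1, push UV → (s1, cbc, UVU$)
  read c, top U: go to s2, push U → (s2, bc, UVU$)
  read b, top U: go to s1, push VU → (s1, c, VUVU$)
  read c, top V: go to s0, push ε → (s0, ε, UVU$)
All input consumed in state s0 with stack UVU$.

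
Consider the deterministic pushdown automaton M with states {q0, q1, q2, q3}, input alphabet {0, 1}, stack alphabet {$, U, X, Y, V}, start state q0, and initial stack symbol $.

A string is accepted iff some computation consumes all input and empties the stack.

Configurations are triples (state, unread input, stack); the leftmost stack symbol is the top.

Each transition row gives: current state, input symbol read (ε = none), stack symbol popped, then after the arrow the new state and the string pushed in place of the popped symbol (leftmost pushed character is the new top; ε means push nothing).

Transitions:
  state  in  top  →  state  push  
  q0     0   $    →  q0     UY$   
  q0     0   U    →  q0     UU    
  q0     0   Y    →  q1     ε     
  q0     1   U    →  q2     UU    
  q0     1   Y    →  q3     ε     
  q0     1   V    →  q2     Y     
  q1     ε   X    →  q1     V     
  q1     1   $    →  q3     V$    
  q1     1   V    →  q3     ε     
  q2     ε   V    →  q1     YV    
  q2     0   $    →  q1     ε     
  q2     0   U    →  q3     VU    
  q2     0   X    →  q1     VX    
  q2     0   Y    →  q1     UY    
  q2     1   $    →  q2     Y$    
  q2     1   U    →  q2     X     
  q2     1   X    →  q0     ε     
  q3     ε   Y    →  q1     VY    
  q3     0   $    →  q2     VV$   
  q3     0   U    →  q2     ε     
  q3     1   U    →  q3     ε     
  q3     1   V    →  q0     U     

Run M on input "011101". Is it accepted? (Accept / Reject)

Reject

(q0, 011101, $)
  read 0, top $: go to q0, push UY$ → (q0, 11101, UY$)
  read 1, top U: go to q2, push UU → (q2, 1101, UUY$)
  read 1, top U: go to q2, push X → (q2, 101, XUY$)
  read 1, top X: go to q0, push ε → (q0, 01, UY$)
  read 0, top U: go to q0, push UU → (q0, 1, UUY$)
  read 1, top U: go to q2, push UU → (q2, ε, UUUY$)
All input consumed; stack is UUUY$, not empty, and no further ε-move applies.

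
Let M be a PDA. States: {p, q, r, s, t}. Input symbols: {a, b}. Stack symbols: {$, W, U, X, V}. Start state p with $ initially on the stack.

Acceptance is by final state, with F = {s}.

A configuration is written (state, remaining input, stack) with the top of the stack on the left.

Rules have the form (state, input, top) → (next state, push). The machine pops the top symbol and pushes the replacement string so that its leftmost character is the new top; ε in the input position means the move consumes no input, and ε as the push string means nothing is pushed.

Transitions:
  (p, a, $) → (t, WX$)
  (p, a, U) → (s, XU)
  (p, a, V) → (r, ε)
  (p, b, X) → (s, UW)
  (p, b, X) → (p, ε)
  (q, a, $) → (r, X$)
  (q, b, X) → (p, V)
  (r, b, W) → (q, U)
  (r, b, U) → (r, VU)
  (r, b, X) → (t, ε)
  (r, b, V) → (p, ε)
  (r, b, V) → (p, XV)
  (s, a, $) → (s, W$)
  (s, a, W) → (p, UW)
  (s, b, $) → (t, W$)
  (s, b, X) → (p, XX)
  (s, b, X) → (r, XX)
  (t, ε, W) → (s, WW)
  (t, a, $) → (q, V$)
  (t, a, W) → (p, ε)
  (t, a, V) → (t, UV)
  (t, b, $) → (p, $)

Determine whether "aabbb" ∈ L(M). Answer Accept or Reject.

Reject

No computation consumes all input and reaches a final state.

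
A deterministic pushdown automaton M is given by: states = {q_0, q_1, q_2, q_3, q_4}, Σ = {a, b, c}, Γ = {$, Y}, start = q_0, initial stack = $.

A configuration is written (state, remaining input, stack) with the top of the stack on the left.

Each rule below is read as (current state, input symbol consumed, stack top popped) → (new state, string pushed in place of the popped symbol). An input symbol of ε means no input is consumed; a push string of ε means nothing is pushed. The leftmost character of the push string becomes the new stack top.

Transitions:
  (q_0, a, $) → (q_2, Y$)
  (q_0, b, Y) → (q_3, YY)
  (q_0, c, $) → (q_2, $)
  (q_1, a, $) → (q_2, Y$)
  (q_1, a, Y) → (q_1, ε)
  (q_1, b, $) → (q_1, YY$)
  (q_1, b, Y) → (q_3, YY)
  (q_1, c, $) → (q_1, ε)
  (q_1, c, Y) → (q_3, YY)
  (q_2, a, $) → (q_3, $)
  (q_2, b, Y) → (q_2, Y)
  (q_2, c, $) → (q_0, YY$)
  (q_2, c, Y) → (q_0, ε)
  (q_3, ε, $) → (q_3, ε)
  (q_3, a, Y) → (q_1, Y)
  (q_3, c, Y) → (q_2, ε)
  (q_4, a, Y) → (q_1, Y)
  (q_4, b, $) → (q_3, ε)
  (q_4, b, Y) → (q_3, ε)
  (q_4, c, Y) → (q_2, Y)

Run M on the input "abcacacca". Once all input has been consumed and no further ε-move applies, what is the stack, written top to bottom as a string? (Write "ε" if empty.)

ε

(q_0, abcacacca, $) ⊢ (q_2, bcacacca, Y$) ⊢ (q_2, cacacca, Y$) ⊢ (q_0, acacca, $) ⊢ (q_2, cacca, Y$) ⊢ (q_0, acca, $) ⊢ (q_2, cca, Y$) ⊢ (q_0, ca, $) ⊢ (q_2, a, $) ⊢ (q_3, ε, $) ⊢ (q_3, ε, ε)
All input consumed in state q_3 with stack ε.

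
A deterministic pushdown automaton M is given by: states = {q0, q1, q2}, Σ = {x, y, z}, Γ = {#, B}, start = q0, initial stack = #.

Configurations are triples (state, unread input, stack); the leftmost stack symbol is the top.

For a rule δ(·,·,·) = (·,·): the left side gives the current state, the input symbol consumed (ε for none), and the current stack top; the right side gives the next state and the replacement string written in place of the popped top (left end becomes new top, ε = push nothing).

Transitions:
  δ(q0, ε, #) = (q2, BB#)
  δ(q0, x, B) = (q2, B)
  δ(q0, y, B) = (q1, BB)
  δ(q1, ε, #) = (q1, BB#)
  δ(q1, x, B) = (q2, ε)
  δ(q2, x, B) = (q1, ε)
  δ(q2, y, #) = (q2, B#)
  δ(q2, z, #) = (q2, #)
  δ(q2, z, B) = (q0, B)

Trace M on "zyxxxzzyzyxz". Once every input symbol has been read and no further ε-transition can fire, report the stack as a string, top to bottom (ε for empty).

(q0, zyxxxzzyzyxz, #)
  ε-move, top #: go to q2, push BB# → (q2, zyxxxzzyzyxz, BB#)
  read z, top B: go to q0, push B → (q0, yxxxzzyzyxz, BB#)
  read y, top B: go to q1, push BB → (q1, xxxzzyzyxz, BBB#)
  read x, top B: go to q2, push ε → (q2, xxzzyzyxz, BB#)
  read x, top B: go to q1, push ε → (q1, xzzyzyxz, B#)
  read x, top B: go to q2, push ε → (q2, zzyzyxz, #)
  read z, top #: go to q2, push # → (q2, zyzyxz, #)
  read z, top #: go to q2, push # → (q2, yzyxz, #)
  read y, top #: go to q2, push B# → (q2, zyxz, B#)
  read z, top B: go to q0, push B → (q0, yxz, B#)
  read y, top B: go to q1, push BB → (q1, xz, BB#)
  read x, top B: go to q2, push ε → (q2, z, B#)
  read z, top B: go to q0, push B → (q0, ε, B#)
All input consumed in state q0 with stack B#.

B#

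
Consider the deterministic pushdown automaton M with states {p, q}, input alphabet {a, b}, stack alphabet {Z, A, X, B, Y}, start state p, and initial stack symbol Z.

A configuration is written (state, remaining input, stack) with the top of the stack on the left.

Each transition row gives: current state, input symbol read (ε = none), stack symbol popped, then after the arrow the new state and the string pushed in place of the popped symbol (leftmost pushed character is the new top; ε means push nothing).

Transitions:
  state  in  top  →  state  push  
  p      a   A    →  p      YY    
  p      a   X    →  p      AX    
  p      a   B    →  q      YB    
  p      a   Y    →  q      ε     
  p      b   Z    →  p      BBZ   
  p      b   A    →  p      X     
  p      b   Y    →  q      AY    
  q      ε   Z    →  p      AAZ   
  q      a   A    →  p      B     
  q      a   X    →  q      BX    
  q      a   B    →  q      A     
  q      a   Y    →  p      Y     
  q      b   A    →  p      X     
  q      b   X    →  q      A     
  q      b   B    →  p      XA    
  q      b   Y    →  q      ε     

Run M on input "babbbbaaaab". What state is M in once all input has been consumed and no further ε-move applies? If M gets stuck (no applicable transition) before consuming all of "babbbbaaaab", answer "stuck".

stuck

(p, babbbbaaaab, Z)
  read b, top Z: go to p, push BBZ → (p, abbbbaaaab, BBZ)
  read a, top B: go to q, push YB → (q, bbbbaaaab, YBBZ)
  read b, top Y: go to q, push ε → (q, bbbaaaab, BBZ)
  read b, top B: go to p, push XA → (p, bbaaaab, XABZ)
No transition for (p, b, top X); M blocks with input bbaaaab remaining.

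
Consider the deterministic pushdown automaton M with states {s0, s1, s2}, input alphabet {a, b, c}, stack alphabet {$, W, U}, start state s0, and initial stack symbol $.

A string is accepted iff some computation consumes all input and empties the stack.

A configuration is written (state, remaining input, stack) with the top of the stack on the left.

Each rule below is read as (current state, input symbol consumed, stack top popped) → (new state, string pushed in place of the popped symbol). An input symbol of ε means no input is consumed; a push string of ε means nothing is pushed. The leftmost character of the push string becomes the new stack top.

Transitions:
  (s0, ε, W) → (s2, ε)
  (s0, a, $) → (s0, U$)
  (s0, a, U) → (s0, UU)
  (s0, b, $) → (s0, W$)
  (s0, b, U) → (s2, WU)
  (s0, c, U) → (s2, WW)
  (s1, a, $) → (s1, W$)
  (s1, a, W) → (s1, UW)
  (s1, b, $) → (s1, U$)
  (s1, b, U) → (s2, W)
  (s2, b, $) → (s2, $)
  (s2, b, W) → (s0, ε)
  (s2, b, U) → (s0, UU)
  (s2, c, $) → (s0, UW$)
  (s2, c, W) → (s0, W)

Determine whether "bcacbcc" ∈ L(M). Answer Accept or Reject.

Reject

(s0, bcacbcc, $)
  read b, top $: go to s0, push W$ → (s0, cacbcc, W$)
  ε-move, top W: go to s2, push ε → (s2, cacbcc, $)
  read c, top $: go to s0, push UW$ → (s0, acbcc, UW$)
  read a, top U: go to s0, push UU → (s0, cbcc, UUW$)
  read c, top U: go to s2, push WW → (s2, bcc, WWUW$)
  read b, top W: go to s0, push ε → (s0, cc, WUW$)
  ε-move, top W: go to s2, push ε → (s2, cc, UW$)
No transition applies at (s2, cc, UW$); input not fully consumed.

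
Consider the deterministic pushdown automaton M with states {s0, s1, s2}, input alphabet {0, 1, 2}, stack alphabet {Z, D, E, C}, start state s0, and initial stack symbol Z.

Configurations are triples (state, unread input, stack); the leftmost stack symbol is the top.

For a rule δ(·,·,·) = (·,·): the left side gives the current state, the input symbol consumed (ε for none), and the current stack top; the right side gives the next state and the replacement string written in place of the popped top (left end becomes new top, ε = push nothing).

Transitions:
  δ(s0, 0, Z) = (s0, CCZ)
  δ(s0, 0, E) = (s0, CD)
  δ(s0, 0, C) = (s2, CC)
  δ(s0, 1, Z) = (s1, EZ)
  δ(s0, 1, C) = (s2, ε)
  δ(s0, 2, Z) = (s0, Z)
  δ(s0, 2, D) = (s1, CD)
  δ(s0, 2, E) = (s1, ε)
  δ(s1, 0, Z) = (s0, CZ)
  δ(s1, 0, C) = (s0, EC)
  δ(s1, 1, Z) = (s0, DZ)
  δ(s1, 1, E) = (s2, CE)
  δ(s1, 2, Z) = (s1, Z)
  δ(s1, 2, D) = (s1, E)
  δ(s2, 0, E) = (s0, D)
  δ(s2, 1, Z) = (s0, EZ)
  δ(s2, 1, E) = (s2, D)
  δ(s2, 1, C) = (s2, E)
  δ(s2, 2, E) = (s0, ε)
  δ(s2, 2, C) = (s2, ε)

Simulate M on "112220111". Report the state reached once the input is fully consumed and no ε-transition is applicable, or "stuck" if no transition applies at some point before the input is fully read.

(s0, 112220111, Z) ⊢ (s1, 12220111, EZ) ⊢ (s2, 2220111, CEZ) ⊢ (s2, 220111, EZ) ⊢ (s0, 20111, Z) ⊢ (s0, 0111, Z) ⊢ (s0, 111, CCZ) ⊢ (s2, 11, CZ) ⊢ (s2, 1, EZ) ⊢ (s2, ε, DZ)
All input consumed; M is in state s2.

s2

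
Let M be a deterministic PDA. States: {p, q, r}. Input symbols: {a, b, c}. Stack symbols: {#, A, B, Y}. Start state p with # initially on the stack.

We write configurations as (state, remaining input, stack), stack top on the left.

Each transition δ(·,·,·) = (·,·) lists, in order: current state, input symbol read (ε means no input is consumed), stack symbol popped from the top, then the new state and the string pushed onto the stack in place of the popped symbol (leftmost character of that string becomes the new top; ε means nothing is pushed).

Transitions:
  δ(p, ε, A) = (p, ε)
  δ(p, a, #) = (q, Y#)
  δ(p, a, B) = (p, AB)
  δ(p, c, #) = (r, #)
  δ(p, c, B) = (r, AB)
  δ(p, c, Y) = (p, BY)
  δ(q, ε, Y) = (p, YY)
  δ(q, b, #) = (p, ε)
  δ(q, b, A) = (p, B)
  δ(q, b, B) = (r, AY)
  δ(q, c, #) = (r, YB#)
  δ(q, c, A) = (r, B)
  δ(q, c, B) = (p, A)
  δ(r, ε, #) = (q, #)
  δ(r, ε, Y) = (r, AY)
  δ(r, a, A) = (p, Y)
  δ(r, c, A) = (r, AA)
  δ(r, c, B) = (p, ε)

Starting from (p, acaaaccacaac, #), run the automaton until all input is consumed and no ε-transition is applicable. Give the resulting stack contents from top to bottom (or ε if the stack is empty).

(p, acaaaccacaac, #)
  read a, top #: go to q, push Y# → (q, caaaccacaac, Y#)
  ε-move, top Y: go to p, push YY → (p, caaaccacaac, YY#)
  read c, top Y: go to p, push BY → (p, aaaccacaac, BYY#)
  read a, top B: go to p, push AB → (p, aaccacaac, ABYY#)
  ε-move, top A: go to p, push ε → (p, aaccacaac, BYY#)
  read a, top B: go to p, push AB → (p, accacaac, ABYY#)
  ε-move, top A: go to p, push ε → (p, accacaac, BYY#)
  read a, top B: go to p, push AB → (p, ccacaac, ABYY#)
  ε-move, top A: go to p, push ε → (p, ccacaac, BYY#)
  read c, top B: go to r, push AB → (r, cacaac, ABYY#)
  read c, top A: go to r, push AA → (r, acaac, AABYY#)
  read a, top A: go to p, push Y → (p, caac, YABYY#)
  read c, top Y: go to p, push BY → (p, aac, BYABYY#)
  read a, top B: go to p, push AB → (p, ac, ABYABYY#)
  ε-move, top A: go to p, push ε → (p, ac, BYABYY#)
  read a, top B: go to p, push AB → (p, c, ABYABYY#)
  ε-move, top A: go to p, push ε → (p, c, BYABYY#)
  read c, top B: go to r, push AB → (r, ε, ABYABYY#)
All input consumed in state r with stack ABYABYY#.

ABYABYY#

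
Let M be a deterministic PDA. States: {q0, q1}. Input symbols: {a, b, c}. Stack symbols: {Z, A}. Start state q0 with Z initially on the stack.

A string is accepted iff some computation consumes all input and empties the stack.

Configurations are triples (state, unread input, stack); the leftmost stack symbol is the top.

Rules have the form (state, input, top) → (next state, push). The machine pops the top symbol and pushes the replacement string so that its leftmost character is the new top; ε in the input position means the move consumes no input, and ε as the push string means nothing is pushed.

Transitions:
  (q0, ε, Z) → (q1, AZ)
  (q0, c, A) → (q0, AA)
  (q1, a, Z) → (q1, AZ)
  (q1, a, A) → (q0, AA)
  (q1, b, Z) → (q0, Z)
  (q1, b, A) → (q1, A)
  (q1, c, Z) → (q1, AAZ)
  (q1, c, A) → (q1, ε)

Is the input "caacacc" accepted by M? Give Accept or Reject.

(q0, caacacc, Z)
  ε-move, top Z: go to q1, push AZ → (q1, caacacc, AZ)
  read c, top A: go to q1, push ε → (q1, aacacc, Z)
  read a, top Z: go to q1, push AZ → (q1, acacc, AZ)
  read a, top A: go to q0, push AA → (q0, cacc, AAZ)
  read c, top A: go to q0, push AA → (q0, acc, AAAZ)
No transition applies at (q0, acc, AAAZ); input not fully consumed.

Reject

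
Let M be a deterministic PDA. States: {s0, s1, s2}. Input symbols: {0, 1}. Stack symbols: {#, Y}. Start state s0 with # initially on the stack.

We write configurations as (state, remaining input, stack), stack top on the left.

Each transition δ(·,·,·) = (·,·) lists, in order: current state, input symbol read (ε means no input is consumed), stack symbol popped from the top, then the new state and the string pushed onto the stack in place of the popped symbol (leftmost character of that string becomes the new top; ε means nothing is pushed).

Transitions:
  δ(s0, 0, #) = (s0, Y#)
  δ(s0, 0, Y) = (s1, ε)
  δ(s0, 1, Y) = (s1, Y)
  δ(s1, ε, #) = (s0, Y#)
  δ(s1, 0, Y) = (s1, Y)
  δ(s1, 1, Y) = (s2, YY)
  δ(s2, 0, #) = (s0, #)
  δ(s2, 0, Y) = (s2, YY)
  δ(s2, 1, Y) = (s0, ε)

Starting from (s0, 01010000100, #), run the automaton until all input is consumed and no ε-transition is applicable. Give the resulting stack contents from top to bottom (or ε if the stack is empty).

(s0, 01010000100, #)
  read 0, top #: go to s0, push Y# → (s0, 1010000100, Y#)
  read 1, top Y: go to s1, push Y → (s1, 010000100, Y#)
  read 0, top Y: go to s1, push Y → (s1, 10000100, Y#)
  read 1, top Y: go to s2, push YY → (s2, 0000100, YY#)
  read 0, top Y: go to s2, push YY → (s2, 000100, YYY#)
  read 0, top Y: go to s2, push YY → (s2, 00100, YYYY#)
  read 0, top Y: go to s2, push YY → (s2, 0100, YYYYY#)
  read 0, top Y: go to s2, push YY → (s2, 100, YYYYYY#)
  read 1, top Y: go to s0, push ε → (s0, 00, YYYYY#)
  read 0, top Y: go to s1, push ε → (s1, 0, YYYY#)
  read 0, top Y: go to s1, push Y → (s1, ε, YYYY#)
All input consumed in state s1 with stack YYYY#.

YYYY#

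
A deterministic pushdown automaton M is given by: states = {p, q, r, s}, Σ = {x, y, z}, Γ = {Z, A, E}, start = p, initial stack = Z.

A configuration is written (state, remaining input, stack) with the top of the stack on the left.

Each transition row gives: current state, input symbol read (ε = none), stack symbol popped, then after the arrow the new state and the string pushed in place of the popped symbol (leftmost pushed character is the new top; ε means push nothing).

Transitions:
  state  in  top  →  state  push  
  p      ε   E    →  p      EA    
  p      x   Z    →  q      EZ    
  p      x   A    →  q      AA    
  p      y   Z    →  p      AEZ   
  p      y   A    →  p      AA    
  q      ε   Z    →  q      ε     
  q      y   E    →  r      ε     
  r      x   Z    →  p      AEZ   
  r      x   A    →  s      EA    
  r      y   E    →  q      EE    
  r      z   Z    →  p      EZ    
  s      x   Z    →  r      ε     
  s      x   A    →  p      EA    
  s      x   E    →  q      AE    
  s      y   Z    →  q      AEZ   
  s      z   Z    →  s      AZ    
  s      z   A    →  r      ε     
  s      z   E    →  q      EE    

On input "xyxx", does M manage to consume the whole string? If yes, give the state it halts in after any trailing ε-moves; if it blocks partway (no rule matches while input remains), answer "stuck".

q

(p, xyxx, Z) ⊢ (q, yxx, EZ) ⊢ (r, xx, Z) ⊢ (p, x, AEZ) ⊢ (q, ε, AAEZ)
All input consumed; M is in state q.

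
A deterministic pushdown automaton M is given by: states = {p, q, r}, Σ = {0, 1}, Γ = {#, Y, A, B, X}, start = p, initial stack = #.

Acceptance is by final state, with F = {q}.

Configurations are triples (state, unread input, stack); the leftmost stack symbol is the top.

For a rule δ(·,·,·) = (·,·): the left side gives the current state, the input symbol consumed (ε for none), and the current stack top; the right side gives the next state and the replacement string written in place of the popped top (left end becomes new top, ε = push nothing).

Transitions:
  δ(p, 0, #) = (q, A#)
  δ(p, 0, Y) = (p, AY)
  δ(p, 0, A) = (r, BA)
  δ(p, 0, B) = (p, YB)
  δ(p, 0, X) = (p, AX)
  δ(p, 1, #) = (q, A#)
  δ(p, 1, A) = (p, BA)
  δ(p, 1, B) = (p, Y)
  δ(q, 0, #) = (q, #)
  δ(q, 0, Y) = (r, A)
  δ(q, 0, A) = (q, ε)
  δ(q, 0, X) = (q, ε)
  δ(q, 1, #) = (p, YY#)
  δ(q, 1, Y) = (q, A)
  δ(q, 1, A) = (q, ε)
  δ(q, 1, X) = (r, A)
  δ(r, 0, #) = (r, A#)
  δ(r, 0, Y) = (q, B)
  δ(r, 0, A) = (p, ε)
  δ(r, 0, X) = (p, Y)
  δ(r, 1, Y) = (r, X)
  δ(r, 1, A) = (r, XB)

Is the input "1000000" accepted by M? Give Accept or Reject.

(p, 1000000, #)
  read 1, top #: go to q, push A# → (q, 000000, A#)
  read 0, top A: go to q, push ε → (q, 00000, #)
  read 0, top #: go to q, push # → (q, 0000, #)
  read 0, top #: go to q, push # → (q, 000, #)
  read 0, top #: go to q, push # → (q, 00, #)
  read 0, top #: go to q, push # → (q, 0, #)
  read 0, top #: go to q, push # → (q, ε, #)
All input consumed; state q ∈ F.

Accept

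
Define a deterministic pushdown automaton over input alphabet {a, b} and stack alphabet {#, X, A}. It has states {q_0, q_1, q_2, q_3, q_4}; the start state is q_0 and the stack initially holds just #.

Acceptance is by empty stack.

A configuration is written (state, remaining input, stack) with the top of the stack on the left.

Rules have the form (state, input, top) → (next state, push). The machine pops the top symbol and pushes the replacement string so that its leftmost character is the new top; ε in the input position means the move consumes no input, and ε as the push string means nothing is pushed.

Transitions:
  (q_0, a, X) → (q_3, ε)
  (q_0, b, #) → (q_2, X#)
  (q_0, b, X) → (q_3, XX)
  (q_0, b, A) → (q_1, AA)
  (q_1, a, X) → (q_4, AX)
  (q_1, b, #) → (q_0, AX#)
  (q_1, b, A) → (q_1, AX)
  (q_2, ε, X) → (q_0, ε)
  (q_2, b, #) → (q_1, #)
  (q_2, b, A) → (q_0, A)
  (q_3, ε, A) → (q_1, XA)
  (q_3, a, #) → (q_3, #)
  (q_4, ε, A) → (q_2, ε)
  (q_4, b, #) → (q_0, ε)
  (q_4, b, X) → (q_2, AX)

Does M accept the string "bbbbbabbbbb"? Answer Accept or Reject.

(q_0, bbbbbabbbbb, #)
  read b, top #: go to q_2, push X# → (q_2, bbbbabbbbb, X#)
  ε-move, top X: go to q_0, push ε → (q_0, bbbbabbbbb, #)
  read b, top #: go to q_2, push X# → (q_2, bbbabbbbb, X#)
  ε-move, top X: go to q_0, push ε → (q_0, bbbabbbbb, #)
  read b, top #: go to q_2, push X# → (q_2, bbabbbbb, X#)
  ε-move, top X: go to q_0, push ε → (q_0, bbabbbbb, #)
  read b, top #: go to q_2, push X# → (q_2, babbbbb, X#)
  ε-move, top X: go to q_0, push ε → (q_0, babbbbb, #)
  read b, top #: go to q_2, push X# → (q_2, abbbbb, X#)
  ε-move, top X: go to q_0, push ε → (q_0, abbbbb, #)
No transition applies at (q_0, abbbbb, #); input not fully consumed.

Reject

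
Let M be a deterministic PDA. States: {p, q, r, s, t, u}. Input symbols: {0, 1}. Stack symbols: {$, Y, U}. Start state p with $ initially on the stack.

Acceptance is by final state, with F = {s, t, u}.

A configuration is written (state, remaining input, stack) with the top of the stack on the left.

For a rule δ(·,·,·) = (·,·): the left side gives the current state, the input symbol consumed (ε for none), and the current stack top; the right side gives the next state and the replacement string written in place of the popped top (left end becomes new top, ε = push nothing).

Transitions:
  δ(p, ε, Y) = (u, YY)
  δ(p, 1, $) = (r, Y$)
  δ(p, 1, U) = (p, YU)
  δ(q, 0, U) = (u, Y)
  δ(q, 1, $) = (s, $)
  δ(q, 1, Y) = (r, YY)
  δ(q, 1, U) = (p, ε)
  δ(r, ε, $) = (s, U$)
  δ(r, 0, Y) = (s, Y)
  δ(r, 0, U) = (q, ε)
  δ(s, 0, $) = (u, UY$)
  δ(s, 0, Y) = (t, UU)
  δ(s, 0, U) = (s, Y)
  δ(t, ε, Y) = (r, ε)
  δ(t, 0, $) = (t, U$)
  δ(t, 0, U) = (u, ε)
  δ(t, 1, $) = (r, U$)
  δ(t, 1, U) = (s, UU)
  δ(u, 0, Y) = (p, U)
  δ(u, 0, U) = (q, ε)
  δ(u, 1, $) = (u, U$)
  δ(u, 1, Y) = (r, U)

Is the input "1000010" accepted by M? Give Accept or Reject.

(p, 1000010, $)
  read 1, top $: go to r, push Y$ → (r, 000010, Y$)
  read 0, top Y: go to s, push Y → (s, 00010, Y$)
  read 0, top Y: go to t, push UU → (t, 0010, UU$)
  read 0, top U: go to u, push ε → (u, 010, U$)
  read 0, top U: go to q, push ε → (q, 10, $)
  read 1, top $: go to s, push $ → (s, 0, $)
  read 0, top $: go to u, push UY$ → (u, ε, UY$)
All input consumed; state u ∈ F.

Accept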